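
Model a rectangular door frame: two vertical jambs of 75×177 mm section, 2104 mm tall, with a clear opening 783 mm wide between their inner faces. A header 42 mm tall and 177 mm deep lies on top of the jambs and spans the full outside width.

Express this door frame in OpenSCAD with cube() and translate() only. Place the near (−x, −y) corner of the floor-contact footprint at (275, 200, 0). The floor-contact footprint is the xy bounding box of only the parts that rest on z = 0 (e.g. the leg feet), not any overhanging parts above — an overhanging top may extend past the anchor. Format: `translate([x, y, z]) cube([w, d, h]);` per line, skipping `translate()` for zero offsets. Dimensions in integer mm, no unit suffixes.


translate([275, 200, 0]) cube([75, 177, 2104]);
translate([1133, 200, 0]) cube([75, 177, 2104]);
translate([275, 200, 2104]) cube([933, 177, 42]);


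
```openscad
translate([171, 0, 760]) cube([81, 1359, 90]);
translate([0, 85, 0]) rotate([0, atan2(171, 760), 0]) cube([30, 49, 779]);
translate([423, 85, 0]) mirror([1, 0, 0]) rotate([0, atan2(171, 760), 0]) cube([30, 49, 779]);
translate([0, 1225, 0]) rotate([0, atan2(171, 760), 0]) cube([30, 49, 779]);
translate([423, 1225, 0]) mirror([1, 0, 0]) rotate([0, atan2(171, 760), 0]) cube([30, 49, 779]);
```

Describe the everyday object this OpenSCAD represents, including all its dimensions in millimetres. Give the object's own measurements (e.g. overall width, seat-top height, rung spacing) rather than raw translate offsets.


A sawhorse. A 81×1359×90 mm beam (x, y, z) sits on two A-frame leg pairs. Each pair is two raked legs of 30×49 mm section (49 mm along y) splaying symmetrically in x. Each leg rises 760 mm vertically over 171 mm of horizontal reach and is 779 mm long along its own axis. Every leg's outer bottom edge rests on the floor and its outer top edge meets a bottom edge of the beam — the left legs (tilting toward +x) meet the beam's −x bottom edge, the right legs (their mirror images, tilting toward −x) meet its +x bottom edge — so the leg tops tuck under the beam, the beam's underside is 760 mm above the floor, and the feet are 423 mm apart outside-to-outside with the beam centred between them. The two leg pairs are set in 85 mm from either end of the beam.


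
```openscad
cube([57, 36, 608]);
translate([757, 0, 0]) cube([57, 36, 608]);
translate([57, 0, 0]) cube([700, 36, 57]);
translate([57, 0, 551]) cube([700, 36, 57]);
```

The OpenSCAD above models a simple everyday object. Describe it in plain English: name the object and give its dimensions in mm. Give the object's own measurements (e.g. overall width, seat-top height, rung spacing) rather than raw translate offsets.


A rectangular picture frame lying in the x–z plane (depth along y). The opening is 700 mm wide (x) by 494 mm tall (z), surrounded by a border 57 mm wide on all four sides. The frame is 36 mm deep and is made of two full-height vertical stiles with two horizontal rails fitted between them.


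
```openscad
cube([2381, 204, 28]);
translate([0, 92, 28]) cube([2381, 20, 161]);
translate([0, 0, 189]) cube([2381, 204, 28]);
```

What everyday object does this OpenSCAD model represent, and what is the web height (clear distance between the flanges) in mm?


An I-beam. The web height is 161 mm.

Two wide flanges with a thin centred web — an I-beam. Overall 217 mm minus two 28 mm flanges gives a web of 217 − 2·28 = 161 mm.


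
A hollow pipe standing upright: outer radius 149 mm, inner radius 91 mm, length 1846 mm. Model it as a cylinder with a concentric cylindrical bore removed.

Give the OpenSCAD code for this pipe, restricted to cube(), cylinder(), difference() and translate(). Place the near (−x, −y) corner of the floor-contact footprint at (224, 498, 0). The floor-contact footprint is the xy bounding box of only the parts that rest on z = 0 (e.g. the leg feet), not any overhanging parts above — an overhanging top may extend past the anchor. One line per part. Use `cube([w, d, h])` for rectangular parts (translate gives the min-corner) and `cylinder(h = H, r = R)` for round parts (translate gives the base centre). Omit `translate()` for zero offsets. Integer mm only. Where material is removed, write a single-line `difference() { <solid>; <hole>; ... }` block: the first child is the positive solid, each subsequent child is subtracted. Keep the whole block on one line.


difference() { translate([373, 647, 0]) cylinder(h = 1846, r = 149); translate([373, 647, 0]) cylinder(h = 1846, r = 91); }


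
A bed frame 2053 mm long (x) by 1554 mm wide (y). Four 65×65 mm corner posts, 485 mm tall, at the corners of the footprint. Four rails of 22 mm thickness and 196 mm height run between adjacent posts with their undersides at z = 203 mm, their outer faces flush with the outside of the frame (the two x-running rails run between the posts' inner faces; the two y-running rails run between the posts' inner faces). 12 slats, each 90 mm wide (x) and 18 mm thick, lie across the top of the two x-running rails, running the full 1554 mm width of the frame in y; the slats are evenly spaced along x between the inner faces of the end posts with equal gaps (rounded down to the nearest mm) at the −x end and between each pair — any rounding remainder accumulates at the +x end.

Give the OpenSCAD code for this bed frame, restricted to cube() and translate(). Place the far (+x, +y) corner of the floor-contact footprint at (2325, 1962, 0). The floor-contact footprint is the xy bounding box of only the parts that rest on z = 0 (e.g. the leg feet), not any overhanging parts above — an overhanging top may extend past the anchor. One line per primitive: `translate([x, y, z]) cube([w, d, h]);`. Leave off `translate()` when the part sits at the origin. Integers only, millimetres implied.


translate([272, 408, 0]) cube([65, 65, 485]);
translate([272, 1897, 0]) cube([65, 65, 485]);
translate([2260, 408, 0]) cube([65, 65, 485]);
translate([2260, 1897, 0]) cube([65, 65, 485]);
translate([337, 408, 203]) cube([1923, 22, 196]);
translate([337, 1940, 203]) cube([1923, 22, 196]);
translate([272, 473, 203]) cube([22, 1424, 196]);
translate([2303, 473, 203]) cube([22, 1424, 196]);
translate([401, 408, 399]) cube([90, 1554, 18]);
translate([555, 408, 399]) cube([90, 1554, 18]);
translate([709, 408, 399]) cube([90, 1554, 18]);
translate([863, 408, 399]) cube([90, 1554, 18]);
translate([1017, 408, 399]) cube([90, 1554, 18]);
translate([1171, 408, 399]) cube([90, 1554, 18]);
translate([1325, 408, 399]) cube([90, 1554, 18]);
translate([1479, 408, 399]) cube([90, 1554, 18]);
translate([1633, 408, 399]) cube([90, 1554, 18]);
translate([1787, 408, 399]) cube([90, 1554, 18]);
translate([1941, 408, 399]) cube([90, 1554, 18]);
translate([2095, 408, 399]) cube([90, 1554, 18]);


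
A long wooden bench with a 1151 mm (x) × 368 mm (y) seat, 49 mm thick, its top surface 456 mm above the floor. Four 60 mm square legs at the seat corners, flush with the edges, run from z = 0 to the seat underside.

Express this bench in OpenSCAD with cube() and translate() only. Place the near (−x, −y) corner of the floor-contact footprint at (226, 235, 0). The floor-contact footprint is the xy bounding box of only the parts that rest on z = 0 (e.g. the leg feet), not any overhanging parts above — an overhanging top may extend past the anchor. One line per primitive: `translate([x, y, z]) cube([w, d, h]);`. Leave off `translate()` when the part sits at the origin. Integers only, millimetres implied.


// leg_h = 456 − 49 = 407
translate([226, 235, 407]) cube([1151, 368, 49]);
translate([226, 235, 0]) cube([60, 60, 407]);
translate([226, 543, 0]) cube([60, 60, 407]);
translate([1317, 235, 0]) cube([60, 60, 407]);
translate([1317, 543, 0]) cube([60, 60, 407]);


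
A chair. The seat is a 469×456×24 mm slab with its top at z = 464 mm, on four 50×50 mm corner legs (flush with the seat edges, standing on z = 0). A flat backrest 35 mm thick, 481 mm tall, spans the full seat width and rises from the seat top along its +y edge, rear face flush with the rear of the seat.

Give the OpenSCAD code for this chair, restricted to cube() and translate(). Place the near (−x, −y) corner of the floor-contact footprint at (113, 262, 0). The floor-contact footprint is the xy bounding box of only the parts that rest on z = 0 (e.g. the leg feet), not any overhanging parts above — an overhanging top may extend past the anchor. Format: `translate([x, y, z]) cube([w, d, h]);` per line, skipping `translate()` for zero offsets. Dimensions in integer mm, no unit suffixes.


translate([113, 262, 440]) cube([469, 456, 24]);
translate([113, 262, 0]) cube([50, 50, 440]);
translate([532, 262, 0]) cube([50, 50, 440]);
translate([113, 668, 0]) cube([50, 50, 440]);
translate([532, 668, 0]) cube([50, 50, 440]);
translate([113, 683, 464]) cube([469, 35, 481]);


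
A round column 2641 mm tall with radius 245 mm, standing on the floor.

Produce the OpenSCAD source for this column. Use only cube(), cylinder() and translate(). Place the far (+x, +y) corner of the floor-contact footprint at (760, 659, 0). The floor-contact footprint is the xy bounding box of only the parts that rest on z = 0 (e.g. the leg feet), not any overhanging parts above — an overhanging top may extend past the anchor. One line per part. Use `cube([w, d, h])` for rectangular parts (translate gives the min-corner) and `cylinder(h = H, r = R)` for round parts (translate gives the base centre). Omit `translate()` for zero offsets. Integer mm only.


translate([515, 414, 0]) cylinder(h = 2641, r = 245);


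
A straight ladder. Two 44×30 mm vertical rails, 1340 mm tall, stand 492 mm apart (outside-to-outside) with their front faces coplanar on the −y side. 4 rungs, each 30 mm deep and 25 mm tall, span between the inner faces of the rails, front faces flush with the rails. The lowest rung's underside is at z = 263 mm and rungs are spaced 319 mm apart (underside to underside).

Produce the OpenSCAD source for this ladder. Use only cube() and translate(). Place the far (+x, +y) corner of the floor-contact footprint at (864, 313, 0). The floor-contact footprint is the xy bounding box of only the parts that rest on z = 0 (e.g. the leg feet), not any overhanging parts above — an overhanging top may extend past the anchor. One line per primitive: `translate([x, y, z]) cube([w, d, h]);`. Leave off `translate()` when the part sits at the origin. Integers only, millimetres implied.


translate([372, 283, 0]) cube([44, 30, 1340]);
translate([820, 283, 0]) cube([44, 30, 1340]);
translate([416, 283, 263]) cube([404, 30, 25]);
translate([416, 283, 582]) cube([404, 30, 25]);
translate([416, 283, 901]) cube([404, 30, 25]);
translate([416, 283, 1220]) cube([404, 30, 25]);


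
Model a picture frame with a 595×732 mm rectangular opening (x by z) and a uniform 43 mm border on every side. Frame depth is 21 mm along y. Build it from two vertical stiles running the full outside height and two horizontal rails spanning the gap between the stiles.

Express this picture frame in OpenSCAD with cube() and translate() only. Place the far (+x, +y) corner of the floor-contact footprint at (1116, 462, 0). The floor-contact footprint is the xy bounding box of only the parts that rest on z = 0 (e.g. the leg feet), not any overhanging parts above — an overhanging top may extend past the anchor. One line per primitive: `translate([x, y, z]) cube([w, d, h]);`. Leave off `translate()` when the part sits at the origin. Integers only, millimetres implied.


translate([435, 441, 0]) cube([43, 21, 818]);
translate([1073, 441, 0]) cube([43, 21, 818]);
translate([478, 441, 0]) cube([595, 21, 43]);
translate([478, 441, 775]) cube([595, 21, 43]);


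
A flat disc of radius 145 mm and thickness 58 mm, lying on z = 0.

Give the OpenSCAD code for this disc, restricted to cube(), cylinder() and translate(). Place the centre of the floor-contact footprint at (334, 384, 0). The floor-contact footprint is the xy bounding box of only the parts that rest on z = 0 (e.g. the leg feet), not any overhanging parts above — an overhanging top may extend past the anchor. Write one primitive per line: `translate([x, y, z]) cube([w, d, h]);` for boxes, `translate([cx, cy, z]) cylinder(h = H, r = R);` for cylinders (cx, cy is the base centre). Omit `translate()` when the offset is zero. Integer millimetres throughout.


translate([334, 384, 0]) cylinder(h = 58, r = 145);


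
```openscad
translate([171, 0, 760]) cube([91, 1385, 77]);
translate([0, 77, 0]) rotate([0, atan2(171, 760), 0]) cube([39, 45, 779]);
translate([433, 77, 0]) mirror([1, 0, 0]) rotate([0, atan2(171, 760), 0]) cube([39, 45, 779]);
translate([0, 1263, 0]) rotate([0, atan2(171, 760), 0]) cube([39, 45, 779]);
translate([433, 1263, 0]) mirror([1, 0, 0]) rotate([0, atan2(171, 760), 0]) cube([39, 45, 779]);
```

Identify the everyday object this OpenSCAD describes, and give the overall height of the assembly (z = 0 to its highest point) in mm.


A sawhorse. The overall height is 837 mm.

A beam across two mirrored pairs of raked legs — a sawhorse. The beam's underside is at z = 760 (matching the legs' vertical rise in atan2(171, 760)) and the beam is 77 mm tall, so its top is at 760 + 77 = 837 mm. The raked legs top out at the beam's underside, so that is the highest point.


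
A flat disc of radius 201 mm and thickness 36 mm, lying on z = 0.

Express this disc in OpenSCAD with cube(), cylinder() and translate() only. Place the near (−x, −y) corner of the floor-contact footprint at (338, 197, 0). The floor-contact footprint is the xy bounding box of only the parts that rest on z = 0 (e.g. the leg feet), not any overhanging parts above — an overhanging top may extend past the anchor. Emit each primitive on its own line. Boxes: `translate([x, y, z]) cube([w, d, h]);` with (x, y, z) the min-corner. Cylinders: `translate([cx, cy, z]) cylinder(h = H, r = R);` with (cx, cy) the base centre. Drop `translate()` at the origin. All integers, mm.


translate([539, 398, 0]) cylinder(h = 36, r = 201);


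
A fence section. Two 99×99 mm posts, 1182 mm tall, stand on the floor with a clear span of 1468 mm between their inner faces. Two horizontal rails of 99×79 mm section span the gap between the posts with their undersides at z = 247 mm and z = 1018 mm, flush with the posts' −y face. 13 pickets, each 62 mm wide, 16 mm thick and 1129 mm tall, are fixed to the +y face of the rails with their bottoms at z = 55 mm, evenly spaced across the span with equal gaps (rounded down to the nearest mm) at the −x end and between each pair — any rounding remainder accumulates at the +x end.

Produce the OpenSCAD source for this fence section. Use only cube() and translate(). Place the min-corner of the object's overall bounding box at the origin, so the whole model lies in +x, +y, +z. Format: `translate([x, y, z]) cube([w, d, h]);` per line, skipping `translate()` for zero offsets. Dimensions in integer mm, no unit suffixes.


cube([99, 99, 1182]);
translate([1567, 0, 0]) cube([99, 99, 1182]);
translate([99, 0, 247]) cube([1468, 99, 79]);
translate([99, 0, 1018]) cube([1468, 99, 79]);
translate([146, 99, 55]) cube([62, 16, 1129]);
translate([255, 99, 55]) cube([62, 16, 1129]);
translate([364, 99, 55]) cube([62, 16, 1129]);
translate([473, 99, 55]) cube([62, 16, 1129]);
translate([582, 99, 55]) cube([62, 16, 1129]);
translate([691, 99, 55]) cube([62, 16, 1129]);
translate([800, 99, 55]) cube([62, 16, 1129]);
translate([909, 99, 55]) cube([62, 16, 1129]);
translate([1018, 99, 55]) cube([62, 16, 1129]);
translate([1127, 99, 55]) cube([62, 16, 1129]);
translate([1236, 99, 55]) cube([62, 16, 1129]);
translate([1345, 99, 55]) cube([62, 16, 1129]);
translate([1454, 99, 55]) cube([62, 16, 1129]);


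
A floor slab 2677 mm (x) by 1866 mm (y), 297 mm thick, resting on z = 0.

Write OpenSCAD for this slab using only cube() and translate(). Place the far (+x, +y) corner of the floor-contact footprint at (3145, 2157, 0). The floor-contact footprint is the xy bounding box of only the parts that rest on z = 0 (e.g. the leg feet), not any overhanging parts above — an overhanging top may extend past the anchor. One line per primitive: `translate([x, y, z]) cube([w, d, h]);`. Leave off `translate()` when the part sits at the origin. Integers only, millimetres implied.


translate([468, 291, 0]) cube([2677, 1866, 297]);


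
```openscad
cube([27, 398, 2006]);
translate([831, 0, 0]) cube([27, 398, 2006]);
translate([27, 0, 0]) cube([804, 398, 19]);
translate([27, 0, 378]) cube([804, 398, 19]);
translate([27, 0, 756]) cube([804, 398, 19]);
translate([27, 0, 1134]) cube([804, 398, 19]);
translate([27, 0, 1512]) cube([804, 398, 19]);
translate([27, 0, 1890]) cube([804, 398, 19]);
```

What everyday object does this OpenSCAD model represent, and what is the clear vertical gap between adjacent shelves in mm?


A bookshelf. The clear shelf gap is 359 mm.

Two tall side panels with 6 horizontal boards between them — a bookshelf. The first two shelf undersides are at z = 0 and z = 378; with shelf thickness 19, the clear gap is 378 − 0 − 19 = 359 mm.


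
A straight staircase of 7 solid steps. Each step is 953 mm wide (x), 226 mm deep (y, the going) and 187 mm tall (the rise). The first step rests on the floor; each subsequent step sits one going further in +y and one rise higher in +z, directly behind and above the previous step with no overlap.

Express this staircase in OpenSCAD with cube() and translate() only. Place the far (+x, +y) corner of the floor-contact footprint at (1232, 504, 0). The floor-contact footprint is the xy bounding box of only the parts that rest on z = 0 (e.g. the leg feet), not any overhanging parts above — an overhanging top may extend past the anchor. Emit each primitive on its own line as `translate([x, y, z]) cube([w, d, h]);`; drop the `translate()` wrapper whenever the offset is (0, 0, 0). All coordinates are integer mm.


translate([279, 278, 0]) cube([953, 226, 187]);
translate([279, 504, 187]) cube([953, 226, 187]);
translate([279, 730, 374]) cube([953, 226, 187]);
translate([279, 956, 561]) cube([953, 226, 187]);
translate([279, 1182, 748]) cube([953, 226, 187]);
translate([279, 1408, 935]) cube([953, 226, 187]);
translate([279, 1634, 1122]) cube([953, 226, 187]);


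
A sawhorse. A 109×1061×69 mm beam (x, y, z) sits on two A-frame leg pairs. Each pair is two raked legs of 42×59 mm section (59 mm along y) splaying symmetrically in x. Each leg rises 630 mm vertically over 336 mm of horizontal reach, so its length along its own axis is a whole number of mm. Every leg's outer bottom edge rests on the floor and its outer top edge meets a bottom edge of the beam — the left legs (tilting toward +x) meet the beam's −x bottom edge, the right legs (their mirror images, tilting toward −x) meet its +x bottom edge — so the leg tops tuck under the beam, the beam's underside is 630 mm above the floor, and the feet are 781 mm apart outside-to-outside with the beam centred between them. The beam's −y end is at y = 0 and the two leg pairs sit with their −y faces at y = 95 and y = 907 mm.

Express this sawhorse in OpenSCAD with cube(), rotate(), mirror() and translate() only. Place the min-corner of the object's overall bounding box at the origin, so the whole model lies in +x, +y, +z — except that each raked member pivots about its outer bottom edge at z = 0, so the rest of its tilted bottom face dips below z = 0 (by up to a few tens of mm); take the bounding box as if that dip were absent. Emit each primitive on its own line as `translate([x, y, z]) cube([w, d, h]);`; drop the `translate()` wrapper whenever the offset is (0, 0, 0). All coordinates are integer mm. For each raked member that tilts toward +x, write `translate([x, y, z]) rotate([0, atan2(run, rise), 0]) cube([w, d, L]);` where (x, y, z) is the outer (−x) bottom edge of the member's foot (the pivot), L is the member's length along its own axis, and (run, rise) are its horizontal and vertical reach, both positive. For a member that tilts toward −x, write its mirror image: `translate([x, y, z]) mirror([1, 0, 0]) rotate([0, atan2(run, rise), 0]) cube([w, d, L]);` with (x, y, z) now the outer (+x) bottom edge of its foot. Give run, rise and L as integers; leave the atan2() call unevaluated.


translate([336, 0, 630]) cube([109, 1061, 69]);
translate([0, 95, 0]) rotate([0, atan2(336, 630), 0]) cube([42, 59, 714]);
translate([781, 95, 0]) mirror([1, 0, 0]) rotate([0, atan2(336, 630), 0]) cube([42, 59, 714]);
translate([0, 907, 0]) rotate([0, atan2(336, 630), 0]) cube([42, 59, 714]);
translate([781, 907, 0]) mirror([1, 0, 0]) rotate([0, atan2(336, 630), 0]) cube([42, 59, 714]);


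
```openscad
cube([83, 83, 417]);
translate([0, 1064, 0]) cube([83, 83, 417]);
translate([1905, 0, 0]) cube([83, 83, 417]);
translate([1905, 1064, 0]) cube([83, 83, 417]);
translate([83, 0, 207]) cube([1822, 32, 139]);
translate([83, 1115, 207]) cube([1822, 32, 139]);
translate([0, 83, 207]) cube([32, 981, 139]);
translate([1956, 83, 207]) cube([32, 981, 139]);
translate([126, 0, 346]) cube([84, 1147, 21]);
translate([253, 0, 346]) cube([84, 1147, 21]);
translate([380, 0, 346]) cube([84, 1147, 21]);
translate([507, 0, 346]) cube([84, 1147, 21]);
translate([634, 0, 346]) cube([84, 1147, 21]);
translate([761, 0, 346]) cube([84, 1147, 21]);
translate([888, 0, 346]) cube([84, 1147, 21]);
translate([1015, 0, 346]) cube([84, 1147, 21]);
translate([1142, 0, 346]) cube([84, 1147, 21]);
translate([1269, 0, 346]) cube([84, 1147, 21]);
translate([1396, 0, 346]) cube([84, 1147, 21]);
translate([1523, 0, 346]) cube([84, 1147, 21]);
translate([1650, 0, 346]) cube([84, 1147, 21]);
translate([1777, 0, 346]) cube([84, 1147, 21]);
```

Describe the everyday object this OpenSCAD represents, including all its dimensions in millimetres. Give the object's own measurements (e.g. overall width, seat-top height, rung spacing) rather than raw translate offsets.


A bed frame 1988 mm long (x) by 1147 mm wide (y). Four 83×83 mm corner posts, 417 mm tall, at the corners of the footprint. Four rails of 32 mm thickness and 139 mm height run between adjacent posts with their undersides at z = 207 mm, their outer faces flush with the outside of the frame (the two x-running rails run between the posts' inner faces; the two y-running rails run between the posts' inner faces). 14 slats, each 84 mm wide (x) and 21 mm thick, lie across the top of the two x-running rails, running the full 1147 mm width of the frame in y; along x they sit between the end posts with a 43 mm gap after the −x posts and between neighbouring slats, leaving 44 mm before the +x posts.


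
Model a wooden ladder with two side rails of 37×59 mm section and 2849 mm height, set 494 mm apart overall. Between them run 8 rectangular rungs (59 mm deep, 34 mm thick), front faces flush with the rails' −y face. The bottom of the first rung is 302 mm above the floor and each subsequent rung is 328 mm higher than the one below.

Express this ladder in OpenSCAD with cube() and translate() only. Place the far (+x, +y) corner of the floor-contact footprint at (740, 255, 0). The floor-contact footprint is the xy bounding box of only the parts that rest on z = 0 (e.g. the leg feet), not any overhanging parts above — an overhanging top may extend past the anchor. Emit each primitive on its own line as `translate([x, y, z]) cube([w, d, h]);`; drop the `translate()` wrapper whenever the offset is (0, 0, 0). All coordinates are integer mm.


// rung span = 494 - 2*37 = 420
// rung[k] z = 302 + k*328
translate([246, 196, 0]) cube([37, 59, 2849]);
translate([703, 196, 0]) cube([37, 59, 2849]);
translate([283, 196, 302]) cube([420, 59, 34]);
translate([283, 196, 630]) cube([420, 59, 34]);
translate([283, 196, 958]) cube([420, 59, 34]);
translate([283, 196, 1286]) cube([420, 59, 34]);
translate([283, 196, 1614]) cube([420, 59, 34]);
translate([283, 196, 1942]) cube([420, 59, 34]);
translate([283, 196, 2270]) cube([420, 59, 34]);
translate([283, 196, 2598]) cube([420, 59, 34]);


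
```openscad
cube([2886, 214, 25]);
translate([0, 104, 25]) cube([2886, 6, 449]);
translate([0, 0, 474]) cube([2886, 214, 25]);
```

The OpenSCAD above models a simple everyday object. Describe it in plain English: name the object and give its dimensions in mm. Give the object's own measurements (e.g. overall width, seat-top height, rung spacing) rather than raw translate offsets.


An I-beam lying along x, 2886 mm long. Overall section height 499 mm. Two flanges 214 mm wide (y) and 25 mm thick, one on the floor and one at the top; a web 6 mm thick runs between them, centred on the flange width.


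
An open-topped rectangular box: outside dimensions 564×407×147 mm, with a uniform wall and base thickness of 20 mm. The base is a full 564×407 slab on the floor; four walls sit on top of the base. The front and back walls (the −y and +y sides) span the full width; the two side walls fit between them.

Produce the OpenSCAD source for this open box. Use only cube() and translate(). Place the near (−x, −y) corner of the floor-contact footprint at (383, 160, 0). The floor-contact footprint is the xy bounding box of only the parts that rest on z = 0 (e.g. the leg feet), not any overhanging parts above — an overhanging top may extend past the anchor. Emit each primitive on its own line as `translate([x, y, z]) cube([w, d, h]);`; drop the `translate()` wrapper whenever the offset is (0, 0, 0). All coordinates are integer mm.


translate([383, 160, 0]) cube([564, 407, 20]);
translate([383, 160, 20]) cube([564, 20, 127]);
translate([383, 547, 20]) cube([564, 20, 127]);
translate([383, 180, 20]) cube([20, 367, 127]);
translate([927, 180, 20]) cube([20, 367, 127]);


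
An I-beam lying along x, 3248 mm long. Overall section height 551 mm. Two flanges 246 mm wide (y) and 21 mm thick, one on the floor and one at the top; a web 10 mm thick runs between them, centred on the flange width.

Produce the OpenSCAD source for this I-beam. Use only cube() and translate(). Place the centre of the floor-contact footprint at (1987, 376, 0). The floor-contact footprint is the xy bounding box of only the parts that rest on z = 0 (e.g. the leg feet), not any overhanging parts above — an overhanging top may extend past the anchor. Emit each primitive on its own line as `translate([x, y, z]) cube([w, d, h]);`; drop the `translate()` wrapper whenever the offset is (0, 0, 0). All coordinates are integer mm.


translate([363, 253, 0]) cube([3248, 246, 21]);
translate([363, 371, 21]) cube([3248, 10, 509]);
translate([363, 253, 530]) cube([3248, 246, 21]);


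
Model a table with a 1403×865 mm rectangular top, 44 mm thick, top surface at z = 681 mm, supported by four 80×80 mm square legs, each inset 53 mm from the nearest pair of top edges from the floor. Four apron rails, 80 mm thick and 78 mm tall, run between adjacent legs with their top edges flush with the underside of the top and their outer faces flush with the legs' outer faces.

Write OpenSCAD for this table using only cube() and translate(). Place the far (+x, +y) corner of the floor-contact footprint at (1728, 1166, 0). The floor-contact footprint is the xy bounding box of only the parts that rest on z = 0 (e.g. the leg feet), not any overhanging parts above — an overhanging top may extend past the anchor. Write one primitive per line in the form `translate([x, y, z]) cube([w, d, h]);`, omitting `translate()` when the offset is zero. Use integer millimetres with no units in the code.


// leg_h = 681 - 44 = 637
// apron z = 637 - 78 = 559
translate([378, 354, 637]) cube([1403, 865, 44]);
translate([431, 407, 0]) cube([80, 80, 637]);
translate([1648, 407, 0]) cube([80, 80, 637]);
translate([431, 1086, 0]) cube([80, 80, 637]);
translate([1648, 1086, 0]) cube([80, 80, 637]);
translate([511, 407, 559]) cube([1137, 80, 78]);
translate([511, 1086, 559]) cube([1137, 80, 78]);
translate([431, 487, 559]) cube([80, 599, 78]);
translate([1648, 487, 559]) cube([80, 599, 78]);


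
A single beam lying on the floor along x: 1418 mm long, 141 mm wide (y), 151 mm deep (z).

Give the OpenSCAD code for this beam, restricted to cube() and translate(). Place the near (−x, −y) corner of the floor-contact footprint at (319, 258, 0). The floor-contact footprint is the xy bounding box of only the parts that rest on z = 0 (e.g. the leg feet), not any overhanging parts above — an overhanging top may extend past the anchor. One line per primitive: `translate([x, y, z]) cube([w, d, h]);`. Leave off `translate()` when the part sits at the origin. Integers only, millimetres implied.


translate([319, 258, 0]) cube([1418, 141, 151]);


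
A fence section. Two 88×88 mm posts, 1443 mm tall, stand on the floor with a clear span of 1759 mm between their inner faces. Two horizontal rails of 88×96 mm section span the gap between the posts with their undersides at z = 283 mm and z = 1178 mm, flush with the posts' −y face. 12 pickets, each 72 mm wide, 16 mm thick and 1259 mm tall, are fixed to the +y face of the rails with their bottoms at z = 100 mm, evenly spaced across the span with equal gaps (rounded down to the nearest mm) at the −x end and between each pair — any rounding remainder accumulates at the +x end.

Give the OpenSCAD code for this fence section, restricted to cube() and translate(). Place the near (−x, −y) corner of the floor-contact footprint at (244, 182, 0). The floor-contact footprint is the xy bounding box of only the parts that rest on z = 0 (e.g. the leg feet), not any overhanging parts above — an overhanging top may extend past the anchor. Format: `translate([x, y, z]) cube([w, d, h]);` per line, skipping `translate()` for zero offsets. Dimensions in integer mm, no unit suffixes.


translate([244, 182, 0]) cube([88, 88, 1443]);
translate([2091, 182, 0]) cube([88, 88, 1443]);
translate([332, 182, 283]) cube([1759, 88, 96]);
translate([332, 182, 1178]) cube([1759, 88, 96]);
translate([400, 270, 100]) cube([72, 16, 1259]);
translate([540, 270, 100]) cube([72, 16, 1259]);
translate([680, 270, 100]) cube([72, 16, 1259]);
translate([820, 270, 100]) cube([72, 16, 1259]);
translate([960, 270, 100]) cube([72, 16, 1259]);
translate([1100, 270, 100]) cube([72, 16, 1259]);
translate([1240, 270, 100]) cube([72, 16, 1259]);
translate([1380, 270, 100]) cube([72, 16, 1259]);
translate([1520, 270, 100]) cube([72, 16, 1259]);
translate([1660, 270, 100]) cube([72, 16, 1259]);
translate([1800, 270, 100]) cube([72, 16, 1259]);
translate([1940, 270, 100]) cube([72, 16, 1259]);


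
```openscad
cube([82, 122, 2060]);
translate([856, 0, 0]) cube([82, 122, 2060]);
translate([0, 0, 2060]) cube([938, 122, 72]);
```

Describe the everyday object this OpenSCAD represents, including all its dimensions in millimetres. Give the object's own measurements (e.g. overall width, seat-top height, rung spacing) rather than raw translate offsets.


A door frame. The clear opening is 774 mm wide and 2060 mm high. Two 82 mm wide jambs, 122 mm deep, stand either side of the opening from the floor to the top of the opening. A 72 mm thick head sits across the top of both jambs, spanning the full outside width of the frame.


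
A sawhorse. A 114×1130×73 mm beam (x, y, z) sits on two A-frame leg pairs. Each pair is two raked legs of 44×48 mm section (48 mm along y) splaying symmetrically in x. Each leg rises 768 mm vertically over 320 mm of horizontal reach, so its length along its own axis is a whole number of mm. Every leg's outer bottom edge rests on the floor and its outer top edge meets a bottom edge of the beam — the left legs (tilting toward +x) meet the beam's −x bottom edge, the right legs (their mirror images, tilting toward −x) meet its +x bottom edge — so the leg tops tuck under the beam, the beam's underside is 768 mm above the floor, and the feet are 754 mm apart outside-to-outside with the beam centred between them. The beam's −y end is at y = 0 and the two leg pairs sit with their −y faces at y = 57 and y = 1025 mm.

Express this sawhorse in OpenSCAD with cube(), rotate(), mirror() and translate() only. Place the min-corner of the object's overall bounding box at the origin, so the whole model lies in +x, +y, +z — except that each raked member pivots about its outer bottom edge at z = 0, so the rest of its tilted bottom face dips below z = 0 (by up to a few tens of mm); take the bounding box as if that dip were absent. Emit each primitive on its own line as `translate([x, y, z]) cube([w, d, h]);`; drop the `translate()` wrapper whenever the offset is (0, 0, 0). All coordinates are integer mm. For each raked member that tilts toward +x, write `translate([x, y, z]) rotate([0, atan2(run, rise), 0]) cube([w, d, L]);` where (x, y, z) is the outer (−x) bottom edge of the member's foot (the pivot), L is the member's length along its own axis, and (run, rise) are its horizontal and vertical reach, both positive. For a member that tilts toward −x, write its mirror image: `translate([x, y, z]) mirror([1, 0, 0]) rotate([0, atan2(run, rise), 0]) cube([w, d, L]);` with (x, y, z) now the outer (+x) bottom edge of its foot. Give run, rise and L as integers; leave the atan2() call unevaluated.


// leg length = √(320² + 768²) = 832
// right-leg outer foot x = 2·320 + 114 = 754
// beam min-corner = (320, 0, 768)
translate([320, 0, 768]) cube([114, 1130, 73]);
translate([0, 57, 0]) rotate([0, atan2(320, 768), 0]) cube([44, 48, 832]);
translate([754, 57, 0]) mirror([1, 0, 0]) rotate([0, atan2(320, 768), 0]) cube([44, 48, 832]);
translate([0, 1025, 0]) rotate([0, atan2(320, 768), 0]) cube([44, 48, 832]);
translate([754, 1025, 0]) mirror([1, 0, 0]) rotate([0, atan2(320, 768), 0]) cube([44, 48, 832]);


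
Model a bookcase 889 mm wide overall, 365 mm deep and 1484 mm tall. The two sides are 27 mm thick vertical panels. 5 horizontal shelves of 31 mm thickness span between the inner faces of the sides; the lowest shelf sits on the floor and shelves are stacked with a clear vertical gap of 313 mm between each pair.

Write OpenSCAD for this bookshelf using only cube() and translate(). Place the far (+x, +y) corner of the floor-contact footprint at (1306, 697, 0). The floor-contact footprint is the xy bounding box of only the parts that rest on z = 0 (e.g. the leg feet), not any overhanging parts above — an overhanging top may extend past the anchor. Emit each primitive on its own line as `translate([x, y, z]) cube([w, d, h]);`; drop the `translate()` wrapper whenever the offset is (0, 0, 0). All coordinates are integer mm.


translate([417, 332, 0]) cube([27, 365, 1484]);
translate([1279, 332, 0]) cube([27, 365, 1484]);
translate([444, 332, 0]) cube([835, 365, 31]);
translate([444, 332, 344]) cube([835, 365, 31]);
translate([444, 332, 688]) cube([835, 365, 31]);
translate([444, 332, 1032]) cube([835, 365, 31]);
translate([444, 332, 1376]) cube([835, 365, 31]);


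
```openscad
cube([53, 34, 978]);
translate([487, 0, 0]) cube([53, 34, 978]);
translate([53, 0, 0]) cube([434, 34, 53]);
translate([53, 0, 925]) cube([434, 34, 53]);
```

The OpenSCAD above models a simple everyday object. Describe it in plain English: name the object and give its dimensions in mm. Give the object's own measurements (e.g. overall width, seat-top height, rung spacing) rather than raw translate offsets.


A rectangular picture frame lying in the x–z plane (depth along y). The opening is 434 mm wide (x) by 872 mm tall (z), surrounded by a border 53 mm wide on all four sides. The frame is 34 mm deep and is made of two full-height vertical stiles with two horizontal rails fitted between them.


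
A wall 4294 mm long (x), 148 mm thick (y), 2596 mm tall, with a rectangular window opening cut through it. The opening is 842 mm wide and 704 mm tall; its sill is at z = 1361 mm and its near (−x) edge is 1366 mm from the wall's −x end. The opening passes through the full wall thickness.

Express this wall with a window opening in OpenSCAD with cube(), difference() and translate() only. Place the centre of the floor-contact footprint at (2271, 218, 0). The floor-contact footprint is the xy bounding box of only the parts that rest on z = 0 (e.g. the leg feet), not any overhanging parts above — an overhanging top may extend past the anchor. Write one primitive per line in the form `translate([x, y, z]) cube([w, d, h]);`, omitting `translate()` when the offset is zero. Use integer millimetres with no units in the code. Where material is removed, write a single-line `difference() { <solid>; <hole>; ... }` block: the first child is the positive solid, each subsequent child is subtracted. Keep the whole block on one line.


difference() { translate([124, 144, 0]) cube([4294, 148, 2596]); translate([1490, 144, 1361]) cube([842, 148, 704]); }


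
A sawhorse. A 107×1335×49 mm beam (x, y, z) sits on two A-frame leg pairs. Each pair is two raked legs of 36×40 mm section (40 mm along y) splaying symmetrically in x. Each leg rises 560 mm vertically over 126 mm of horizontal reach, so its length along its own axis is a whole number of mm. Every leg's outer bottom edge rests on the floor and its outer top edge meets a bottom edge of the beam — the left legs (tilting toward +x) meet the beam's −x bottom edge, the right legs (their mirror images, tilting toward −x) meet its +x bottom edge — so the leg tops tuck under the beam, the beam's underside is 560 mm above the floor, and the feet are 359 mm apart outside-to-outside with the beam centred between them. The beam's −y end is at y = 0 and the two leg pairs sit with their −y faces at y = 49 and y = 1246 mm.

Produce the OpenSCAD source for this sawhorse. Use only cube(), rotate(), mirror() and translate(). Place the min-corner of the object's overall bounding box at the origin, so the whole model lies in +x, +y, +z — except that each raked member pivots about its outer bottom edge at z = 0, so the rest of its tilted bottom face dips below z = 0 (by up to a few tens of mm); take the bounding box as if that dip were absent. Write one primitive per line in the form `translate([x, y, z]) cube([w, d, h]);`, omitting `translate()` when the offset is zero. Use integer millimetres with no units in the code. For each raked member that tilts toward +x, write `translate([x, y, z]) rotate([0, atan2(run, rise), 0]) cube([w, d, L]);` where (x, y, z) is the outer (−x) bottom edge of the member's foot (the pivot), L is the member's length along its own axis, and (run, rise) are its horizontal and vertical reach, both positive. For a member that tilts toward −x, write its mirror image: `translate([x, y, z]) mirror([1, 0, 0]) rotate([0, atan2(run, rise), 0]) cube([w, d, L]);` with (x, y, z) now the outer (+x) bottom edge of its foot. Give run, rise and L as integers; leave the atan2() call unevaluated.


translate([126, 0, 560]) cube([107, 1335, 49]);
translate([0, 49, 0]) rotate([0, atan2(126, 560), 0]) cube([36, 40, 574]);
translate([359, 49, 0]) mirror([1, 0, 0]) rotate([0, atan2(126, 560), 0]) cube([36, 40, 574]);
translate([0, 1246, 0]) rotate([0, atan2(126, 560), 0]) cube([36, 40, 574]);
translate([359, 1246, 0]) mirror([1, 0, 0]) rotate([0, atan2(126, 560), 0]) cube([36, 40, 574]);


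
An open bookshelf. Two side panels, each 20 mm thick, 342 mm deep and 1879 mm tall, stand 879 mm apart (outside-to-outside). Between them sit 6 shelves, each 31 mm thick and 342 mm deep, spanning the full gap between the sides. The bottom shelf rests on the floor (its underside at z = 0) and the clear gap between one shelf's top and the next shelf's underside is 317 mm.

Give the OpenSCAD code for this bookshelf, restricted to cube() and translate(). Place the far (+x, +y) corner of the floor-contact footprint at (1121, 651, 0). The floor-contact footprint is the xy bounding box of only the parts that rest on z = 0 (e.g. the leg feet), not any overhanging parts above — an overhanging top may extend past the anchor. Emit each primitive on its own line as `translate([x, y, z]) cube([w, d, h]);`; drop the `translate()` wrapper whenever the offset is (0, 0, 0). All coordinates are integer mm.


translate([242, 309, 0]) cube([20, 342, 1879]);
translate([1101, 309, 0]) cube([20, 342, 1879]);
translate([262, 309, 0]) cube([839, 342, 31]);
translate([262, 309, 348]) cube([839, 342, 31]);
translate([262, 309, 696]) cube([839, 342, 31]);
translate([262, 309, 1044]) cube([839, 342, 31]);
translate([262, 309, 1392]) cube([839, 342, 31]);
translate([262, 309, 1740]) cube([839, 342, 31]);
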